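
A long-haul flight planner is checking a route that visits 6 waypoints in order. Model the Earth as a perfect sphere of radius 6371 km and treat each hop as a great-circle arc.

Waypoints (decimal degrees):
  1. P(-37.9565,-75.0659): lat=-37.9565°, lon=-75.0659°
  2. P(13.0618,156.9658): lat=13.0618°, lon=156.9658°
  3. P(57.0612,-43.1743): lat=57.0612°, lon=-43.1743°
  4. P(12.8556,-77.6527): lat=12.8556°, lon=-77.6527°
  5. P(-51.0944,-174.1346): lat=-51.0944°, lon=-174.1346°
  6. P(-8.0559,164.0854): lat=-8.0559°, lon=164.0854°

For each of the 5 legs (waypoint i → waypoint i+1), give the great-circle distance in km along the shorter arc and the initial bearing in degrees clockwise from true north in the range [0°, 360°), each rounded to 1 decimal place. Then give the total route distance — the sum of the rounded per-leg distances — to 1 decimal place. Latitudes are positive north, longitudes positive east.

Leg 1: φ1=-0.6624659, φ2=0.2279714, Δφ=0.8904373, Δλ=4.0497171 rad; a=sin²(Δφ/2)+cosφ1·cosφ2·sin²(Δλ/2)=0.8057731122; c=2·atan2(√a, √(1-a))=2.228809701; dist=6371·c=14199.747 ≈ 14199.7 km; running total=14199.7 km
Leg 1 bearing: y=sinΔλ·cosφ2=-0.76795414, x=cosφ1·sinφ2-sinφ1·cosφ2·cosΔλ=-0.19041443; θ=atan2(y, x)=-103.9257° <0 so +360° → 256.0743° ≈ 256.1°
Leg 2: φ1=0.2279714, φ2=0.9959058, Δφ=0.7679344, Δλ=-3.4931037 rad; a=sin²(Δφ/2)+cosφ1·cosφ2·sin²(Δλ/2)=0.6538071611; c=2·atan2(√a, √(1-a))=1.883481088; dist=6371·c=11999.658 ≈ 11999.7 km; running total=26199.4 km
Leg 2 bearing: y=sinΔλ·cosφ2=0.18721985, x=cosφ1·sinφ2-sinφ1·cosφ2·cosΔλ=0.93291058; θ=atan2(y, x)=11.3476° ≈ 11.3°
Leg 3: φ1=0.9959058, φ2=0.2243725, Δφ=-0.7715333, Δλ=-0.6017616 rad; a=sin²(Δφ/2)+cosφ1·cosφ2·sin²(Δλ/2)=0.1881387172; c=2·atan2(√a, √(1-a))=0.897300150; dist=6371·c=5716.699 ≈ 5716.7 km; running total=31916.1 km
Leg 3 bearing: y=sinΔλ·cosφ2=-0.55190570, x=cosφ1·sinφ2-sinφ1·cosφ2·cosΔλ=-0.55350723; θ=atan2(y, x)=-135.0830° <0 so +360° → 224.9170° ≈ 224.9°
Leg 4: φ1=0.2243725, φ2=-0.8917655, Δφ=-1.1161381, Δλ=-1.6839268 rad; a=sin²(Δφ/2)+cosφ1·cosφ2·sin²(Δλ/2)=0.6211315317; c=2·atan2(√a, √(1-a))=1.815494050; dist=6371·c=11566.513 ≈ 11566.5 km; running total=43482.6 km
Leg 4 bearing: y=sinΔλ·cosφ2=-0.62402442, x=cosφ1·sinφ2-sinφ1·cosφ2·cosΔλ=-0.74290116; θ=atan2(y, x)=-139.9703° <0 so +360° → 220.0297° ≈ 220.0°
Leg 5: φ1=-0.8917655, φ2=-0.1406020, Δφ=0.7511635, Δλ=5.9030526 rad; a=sin²(Δφ/2)+cosφ1·cosφ2·sin²(Δλ/2)=0.1567473199; c=2·atan2(√a, √(1-a))=0.814124354; dist=6371·c=5186.786 ≈ 5186.8 km; running total=48669.4 km
Leg 5 bearing: y=sinΔλ·cosφ2=-0.36738218, x=cosφ1·sinφ2-sinφ1·cosφ2·cosΔλ=0.62748763; θ=atan2(y, x)=-30.3482° <0 so +360° → 329.6518° ≈ 329.7°

Leg 1: dist=14199.7 km, bearing=256.1°
Leg 2: dist=11999.7 km, bearing=11.3°
Leg 3: dist=5716.7 km, bearing=224.9°
Leg 4: dist=11566.5 km, bearing=220.0°
Leg 5: dist=5186.8 km, bearing=329.7°
Total: 48669.4 km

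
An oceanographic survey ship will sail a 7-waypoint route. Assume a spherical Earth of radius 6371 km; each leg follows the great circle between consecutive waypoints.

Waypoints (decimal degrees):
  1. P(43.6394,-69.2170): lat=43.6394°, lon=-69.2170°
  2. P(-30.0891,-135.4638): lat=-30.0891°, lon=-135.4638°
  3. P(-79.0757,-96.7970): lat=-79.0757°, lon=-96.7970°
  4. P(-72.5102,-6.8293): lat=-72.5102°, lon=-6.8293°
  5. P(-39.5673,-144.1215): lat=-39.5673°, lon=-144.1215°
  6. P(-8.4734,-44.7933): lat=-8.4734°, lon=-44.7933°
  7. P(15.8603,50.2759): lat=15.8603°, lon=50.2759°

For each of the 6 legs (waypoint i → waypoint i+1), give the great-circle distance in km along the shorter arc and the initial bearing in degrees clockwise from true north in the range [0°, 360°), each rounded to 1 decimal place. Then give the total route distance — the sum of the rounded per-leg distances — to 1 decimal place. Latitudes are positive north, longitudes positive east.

Leg 1: φ1=0.7616512, φ2=-0.5251539, Δφ=-1.2868051, Δλ=-1.1562248 rad; a=sin²(Δφ/2)+cosφ1·cosφ2·sin²(Δλ/2)=0.5468824914; c=2·atan2(√a, √(1-a))=1.664699251; dist=6371·c=10605.799 ≈ 10605.8 km; running total=10605.8 km
Leg 1 bearing: y=sinΔλ·cosφ2=-0.79195088, x=cosφ1·sinφ2-sinφ1·cosφ2·cosΔλ=-0.60334231; θ=atan2(y, x)=-127.3017° <0 so +360° → 232.6983° ≈ 232.7°
Leg 2: φ1=-0.5251539, φ2=-1.3801313, Δφ=-0.8549775, Δλ=0.6748630 rad; a=sin²(Δφ/2)+cosφ1·cosφ2·sin²(Δλ/2)=0.1898544615; c=2·atan2(√a, √(1-a))=0.901682582; dist=6371·c=5744.620 ≈ 5744.6 km; running total=16350.4 km
Leg 2 bearing: y=sinΔλ·cosφ2=0.11840520, x=cosφ1·sinφ2-sinφ1·cosφ2·cosΔλ=-0.77538325; θ=atan2(y, x)=171.3177° ≈ 171.3°
Leg 3: φ1=-1.3801313, φ2=-1.2655417, Δφ=0.1145896, Δλ=1.5702326 rad; a=sin²(Δφ/2)+cosφ1·cosφ2·sin²(Δλ/2)=0.0317406228; c=2·atan2(√a, √(1-a))=0.358230366; dist=6371·c=2282.286 ≈ 2282.3 km; running total=18632.7 km
Leg 3 bearing: y=sinΔλ·cosφ2=0.30053596, x=cosφ1·sinφ2-sinφ1·cosφ2·cosΔλ=-0.18058449; θ=atan2(y, x)=121.0006° ≈ 121.0°
Leg 4: φ1=-1.2655417, φ2=-0.6905797, Δφ=0.5749621, Δλ=-2.3962009 rad; a=sin²(Δφ/2)+cosφ1·cosφ2·sin²(Δλ/2)=0.2813521122; c=2·atan2(√a, √(1-a))=1.118206833; dist=6371·c=7124.096 ≈ 7124.1 km; running total=25756.8 km
Leg 4 bearing: y=sinΔλ·cosφ2=-0.52285475, x=cosφ1·sinφ2-sinφ1·cosφ2·cosΔλ=-0.73170712; θ=atan2(y, x)=-144.4516° <0 so +360° → 215.5484° ≈ 215.5°
Leg 5: φ1=-0.6905797, φ2=-0.1478887, Δφ=0.5426909, Δλ=1.7336041 rad; a=sin²(Δφ/2)+cosφ1·cosφ2·sin²(Δλ/2)=0.5148636911; c=2·atan2(√a, √(1-a))=1.600528089; dist=6371·c=10196.964 ≈ 10197.0 km; running total=35953.8 km
Leg 5 bearing: y=sinΔλ·cosφ2=0.97600478, x=cosφ1·sinφ2-sinφ1·cosφ2·cosΔλ=-0.21571032; θ=atan2(y, x)=102.4628° ≈ 102.5°
Leg 6: φ1=-0.1478887, φ2=0.2768145, Δφ=0.4247032, Δλ=1.6592706 rad; a=sin²(Δφ/2)+cosφ1·cosφ2·sin²(Δλ/2)=0.5621685444; c=2·atan2(√a, √(1-a))=1.695456034; dist=6371·c=10801.750 ≈ 10801.8 km; running total=46755.6 km
Leg 6 bearing: y=sinΔλ·cosφ2=0.95816851, x=cosφ1·sinφ2-sinφ1·cosφ2·cosΔλ=0.25778556; θ=atan2(y, x)=74.9417° ≈ 74.9°

Leg 1: dist=10605.8 km, bearing=232.7°
Leg 2: dist=5744.6 km, bearing=171.3°
Leg 3: dist=2282.3 km, bearing=121.0°
Leg 4: dist=7124.1 km, bearing=215.5°
Leg 5: dist=10197.0 km, bearing=102.5°
Leg 6: dist=10801.8 km, bearing=74.9°
Total: 46755.6 km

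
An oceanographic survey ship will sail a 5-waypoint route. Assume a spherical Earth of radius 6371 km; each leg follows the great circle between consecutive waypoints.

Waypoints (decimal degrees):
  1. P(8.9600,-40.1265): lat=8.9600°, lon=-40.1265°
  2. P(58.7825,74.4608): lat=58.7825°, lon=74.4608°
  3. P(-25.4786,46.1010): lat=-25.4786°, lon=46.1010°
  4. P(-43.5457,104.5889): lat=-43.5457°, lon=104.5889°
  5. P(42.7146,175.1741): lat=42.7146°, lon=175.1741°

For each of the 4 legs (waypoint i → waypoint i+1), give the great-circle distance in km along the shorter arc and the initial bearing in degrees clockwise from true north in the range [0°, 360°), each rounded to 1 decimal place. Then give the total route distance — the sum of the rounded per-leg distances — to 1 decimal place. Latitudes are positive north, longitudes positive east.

Leg 1: dist=10516.6 km, bearing=28.2°
Leg 2: dist=9728.1 km, bearing=205.4°
Leg 3: dist=5596.4 km, bearing=126.6°
Leg 4: dist=11884.1 km, bearing=46.4°
Total: 37725.2 km

Leg 1: φ1=0.1563815, φ2=1.0259482, Δφ=0.8695667, Δλ=1.9999257 rad; a=sin²(Δφ/2)+cosφ1·cosφ2·sin²(Δλ/2)=0.5399117589; c=2·atan2(√a, √(1-a))=1.650704858; dist=6371·c=10516.641 ≈ 10516.6 km; running total=10516.6 km
Leg 1 bearing: y=sinΔλ·cosφ2=0.47129420, x=cosφ1·sinφ2-sinφ1·cosφ2·cosΔλ=0.87835641; θ=atan2(y, x)=28.2164° ≈ 28.2°
Leg 2: φ1=1.0259482, φ2=-0.4446855, Δφ=-1.4706336, Δλ=-0.4949719 rad; a=sin²(Δφ/2)+cosφ1·cosφ2·sin²(Δλ/2)=0.4780795030; c=2·atan2(√a, √(1-a))=1.526941277; dist=6371·c=9728.143 ≈ 9728.1 km; running total=20244.7 km
Leg 2 bearing: y=sinΔλ·cosφ2=-0.42881060, x=cosφ1·sinφ2-sinφ1·cosφ2·cosΔλ=-0.90233001; θ=atan2(y, x)=-154.5817° <0 so +360° → 205.4183° ≈ 205.4°
Leg 3: φ1=-0.4446855, φ2=-0.7600158, Δφ=-0.3153304, Δλ=1.0208064 rad; a=sin²(Δφ/2)+cosφ1·cosφ2·sin²(Δλ/2)=0.1808165743; c=2·atan2(√a, √(1-a))=0.878421643; dist=6371·c=5596.424 ≈ 5596.4 km; running total=25841.1 km
Leg 3 bearing: y=sinΔλ·cosφ2=0.61793500, x=cosφ1·sinφ2-sinφ1·cosφ2·cosΔλ=-0.45895980; θ=atan2(y, x)=126.6024° ≈ 126.6°
Leg 4: φ1=-0.7600158, φ2=0.7455104, Δφ=1.5055262, Δλ=1.2319441 rad; a=sin²(Δφ/2)+cosφ1·cosφ2·sin²(Δλ/2)=0.6451551442; c=2·atan2(√a, √(1-a))=1.865347402; dist=6371·c=11884.128 ≈ 11884.1 km; running total=37725.2 km
Leg 4 bearing: y=sinΔλ·cosφ2=0.69296202, x=cosφ1·sinφ2-sinφ1·cosφ2·cosΔλ=0.65994210; θ=atan2(y, x)=46.3981° ≈ 46.4°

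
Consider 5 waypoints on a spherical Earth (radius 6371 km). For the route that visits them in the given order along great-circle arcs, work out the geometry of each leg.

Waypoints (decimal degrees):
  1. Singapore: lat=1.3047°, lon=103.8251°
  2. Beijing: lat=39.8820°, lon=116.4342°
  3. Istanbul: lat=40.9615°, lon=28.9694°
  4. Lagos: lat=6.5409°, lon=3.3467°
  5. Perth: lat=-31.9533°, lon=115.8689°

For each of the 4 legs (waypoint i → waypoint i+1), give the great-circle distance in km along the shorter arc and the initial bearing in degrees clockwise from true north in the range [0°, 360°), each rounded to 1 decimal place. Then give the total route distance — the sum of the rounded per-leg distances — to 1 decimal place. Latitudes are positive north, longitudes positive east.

Leg 1: dist=4475.3 km, bearing=15.0°
Leg 2: dist=7062.4 km, bearing=302.6°
Leg 3: dist=4593.6 km, bearing=220.6°
Leg 4: dist=12512.8 km, bearing=121.9°
Total: 28644.1 km

Leg 1: φ1=0.0227713, φ2=0.6960722, Δφ=0.6733009, Δλ=0.2200703 rad; a=sin²(Δφ/2)+cosφ1·cosφ2·sin²(Δλ/2)=0.1183674427; c=2·atan2(√a, √(1-a))=0.702444498; dist=6371·c=4475.274 ≈ 4475.3 km; running total=4475.3 km
Leg 1 bearing: y=sinΔλ·cosφ2=0.16751478, x=cosφ1·sinφ2-sinφ1·cosφ2·cosΔλ=0.62399132; θ=atan2(y, x)=15.0271° ≈ 15.0°
Leg 2: φ1=0.6960722, φ2=0.7149130, Δφ=0.0188408, Δλ=-1.5265487 rad; a=sin²(Δφ/2)+cosφ1·cosφ2·sin²(Δλ/2)=0.2770112444; c=2·atan2(√a, √(1-a))=1.108530225; dist=6371·c=7062.446 ≈ 7062.4 km; running total=11537.7 km
Leg 2 bearing: y=sinΔλ·cosφ2=-0.75441114, x=cosφ1·sinφ2-sinφ1·cosφ2·cosΔλ=0.48163046; θ=atan2(y, x)=-57.4451° <0 so +360° → 302.5549° ≈ 302.6°
Leg 3: φ1=0.7149130, φ2=0.1141602, Δφ=-0.6007528, Δλ=-0.4472005 rad; a=sin²(Δφ/2)+cosφ1·cosφ2·sin²(Δλ/2)=0.1244334116; c=2·atan2(√a, √(1-a))=0.721019378; dist=6371·c=4593.614 ≈ 4593.6 km; running total=16131.3 km
Leg 3 bearing: y=sinΔλ·cosφ2=-0.42962815, x=cosφ1·sinφ2-sinφ1·cosφ2·cosΔλ=-0.50121712; θ=atan2(y, x)=-139.3978° <0 so +360° → 220.6022° ≈ 220.6°
Leg 4: φ1=0.1141602, φ2=-0.5576903, Δφ=-0.6718505, Δλ=1.9638829 rad; a=sin²(Δφ/2)+cosφ1·cosφ2·sin²(Δλ/2)=0.6915864839; c=2·atan2(√a, √(1-a))=1.964025336; dist=6371·c=12512.805 ≈ 12512.8 km; running total=28644.1 km
Leg 4 bearing: y=sinΔλ·cosφ2=0.78376719, x=cosφ1·sinφ2-sinφ1·cosφ2·cosΔλ=-0.48876115; θ=atan2(y, x)=121.9479° ≈ 121.9°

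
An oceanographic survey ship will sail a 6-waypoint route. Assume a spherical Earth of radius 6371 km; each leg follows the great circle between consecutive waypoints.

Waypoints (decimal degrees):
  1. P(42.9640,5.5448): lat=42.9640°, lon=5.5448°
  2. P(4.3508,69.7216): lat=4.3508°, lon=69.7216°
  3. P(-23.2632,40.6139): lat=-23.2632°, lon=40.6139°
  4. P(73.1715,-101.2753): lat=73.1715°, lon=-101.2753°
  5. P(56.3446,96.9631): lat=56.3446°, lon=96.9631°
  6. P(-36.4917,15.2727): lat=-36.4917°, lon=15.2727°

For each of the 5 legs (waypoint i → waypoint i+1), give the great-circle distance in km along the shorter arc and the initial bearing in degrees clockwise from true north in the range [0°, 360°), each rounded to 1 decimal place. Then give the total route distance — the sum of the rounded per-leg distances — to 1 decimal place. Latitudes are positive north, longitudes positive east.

Leg 1: dist=7596.0 km, bearing=105.0°
Leg 2: dist=4404.5 km, bearing=224.5°
Leg 3: dist=14006.8 km, bearing=347.2°
Leg 4: dist=5546.7 km, bearing=346.9°
Leg 5: dist=12843.9 km, bearing=241.8°
Total: 44397.9 km

Leg 1: φ1=0.7498633, φ2=0.0759358, Δφ=-0.6739275, Δλ=1.1200965 rad; a=sin²(Δφ/2)+cosφ1·cosφ2·sin²(Δλ/2)=0.3152270346; c=2·atan2(√a, √(1-a))=1.192276014; dist=6371·c=7595.990 ≈ 7596.0 km; running total=7596.0 km
Leg 1 bearing: y=sinΔλ·cosφ2=0.89754849, x=cosφ1·sinφ2-sinφ1·cosφ2·cosΔλ=-0.24050470; θ=atan2(y, x)=105.0004° ≈ 105.0°
Leg 2: φ1=0.0759358, φ2=-0.4060194, Δφ=-0.4819552, Δλ=-0.5080252 rad; a=sin²(Δφ/2)+cosφ1·cosφ2·sin²(Δλ/2)=0.1148004193; c=2·atan2(√a, √(1-a))=0.691329337; dist=6371·c=4404.459 ≈ 4404.5 km; running total=12000.5 km
Leg 2 bearing: y=sinΔλ·cosφ2=-0.44690431, x=cosφ1·sinφ2-sinφ1·cosφ2·cosΔλ=-0.45471054; θ=atan2(y, x)=-135.4961° <0 so +360° → 224.5039° ≈ 224.5°
Leg 3: φ1=-0.4060194, φ2=1.2770836, Δφ=1.6831030, Δλ=-2.4764337 rad; a=sin²(Δφ/2)+cosφ1·cosφ2·sin²(Δλ/2)=0.7936563829; c=2·atan2(√a, √(1-a))=2.198530956; dist=6371·c=14006.841 ≈ 14006.8 km; running total=26007.3 km
Leg 3 bearing: y=sinΔλ·cosφ2=-0.17867973, x=cosφ1·sinφ2-sinφ1·cosφ2·cosΔλ=0.78939044; θ=atan2(y, x)=-12.7541° <0 so +360° → 347.2459° ≈ 347.2°
Leg 4: φ1=1.2770836, φ2=0.9833988, Δφ=-0.2936848, Δλ=3.4599128 rad; a=sin²(Δφ/2)+cosφ1·cosφ2·sin²(Δλ/2)=0.1778223295; c=2·atan2(√a, √(1-a))=0.870616336; dist=6371·c=5546.697 ≈ 5546.7 km; running total=31554.0 km
Leg 4 bearing: y=sinΔλ·cosφ2=-0.17344777, x=cosφ1·sinφ2-sinφ1·cosφ2·cosΔλ=0.74479666; θ=atan2(y, x)=-13.1094° <0 so +360° → 346.8906° ≈ 346.9°
Leg 5: φ1=0.9833988, φ2=-0.6369003, Δφ=-1.6202991, Δλ=-1.4257664 rad; a=sin²(Δφ/2)+cosφ1·cosφ2·sin²(Δλ/2)=0.7153171963; c=2·atan2(√a, √(1-a))=2.015991893; dist=6371·c=12843.884 ≈ 12843.9 km; running total=44397.9 km
Leg 5 bearing: y=sinΔλ·cosφ2=-0.79550289, x=cosφ1·sinφ2-sinφ1·cosφ2·cosΔλ=-0.42629704; θ=atan2(y, x)=-118.1861° <0 so +360° → 241.8139° ≈ 241.8°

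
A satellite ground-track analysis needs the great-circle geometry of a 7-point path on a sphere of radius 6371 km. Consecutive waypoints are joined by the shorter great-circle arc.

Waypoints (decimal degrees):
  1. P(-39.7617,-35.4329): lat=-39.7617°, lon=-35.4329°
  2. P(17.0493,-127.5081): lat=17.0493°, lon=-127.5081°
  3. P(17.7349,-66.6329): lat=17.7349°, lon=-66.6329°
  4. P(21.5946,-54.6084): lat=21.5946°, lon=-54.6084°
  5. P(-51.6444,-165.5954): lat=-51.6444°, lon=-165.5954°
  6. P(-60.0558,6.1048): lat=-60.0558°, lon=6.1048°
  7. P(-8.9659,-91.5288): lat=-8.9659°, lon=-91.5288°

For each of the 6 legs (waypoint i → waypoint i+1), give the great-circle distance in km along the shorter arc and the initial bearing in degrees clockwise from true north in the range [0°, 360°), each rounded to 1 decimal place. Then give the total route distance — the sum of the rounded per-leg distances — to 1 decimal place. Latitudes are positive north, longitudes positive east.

Leg 1: dist=11382.5 km, bearing=282.0°
Leg 2: dist=6429.7 km, bearing=79.4°
Leg 3: dist=1329.7 km, bearing=69.2°
Leg 4: dist=13308.5 km, bearing=221.8°
Leg 5: dist=7572.3 km, bearing=175.5°
Leg 6: dist=9564.1 km, bearing=258.9°
Total: 49586.8 km

Leg 1: φ1=-0.6939726, φ2=0.2975664, Δφ=0.9915390, Δλ=-1.6070154 rad; a=sin²(Δφ/2)+cosφ1·cosφ2·sin²(Δλ/2)=0.6070693016; c=2·atan2(√a, √(1-a))=1.786606218; dist=6371·c=11382.468 ≈ 11382.5 km; running total=11382.5 km
Leg 1 bearing: y=sinΔλ·cosφ2=-0.95542581, x=cosφ1·sinφ2-sinφ1·cosφ2·cosΔλ=0.20323920; θ=atan2(y, x)=-77.9910° <0 so +360° → 282.0090° ≈ 282.0°
Leg 2: φ1=0.2975664, φ2=0.3095324, Δφ=0.0119660, Δλ=1.0624727 rad; a=sin²(Δφ/2)+cosφ1·cosφ2·sin²(Δλ/2)=0.2337396081; c=2·atan2(√a, √(1-a))=1.009220360; dist=6371·c=6429.743 ≈ 6429.7 km; running total=17812.2 km
Leg 2 bearing: y=sinΔλ·cosφ2=0.83204659, x=cosφ1·sinφ2-sinφ1·cosφ2·cosΔλ=0.15530643; θ=atan2(y, x)=79.4271° ≈ 79.4°
Leg 3: φ1=0.3095324, φ2=0.3768969, Δφ=0.0673645, Δλ=0.2098671 rad; a=sin²(Δφ/2)+cosφ1·cosφ2·sin²(Δλ/2)=0.0108499645; c=2·atan2(√a, √(1-a))=0.208704899; dist=6371·c=1329.659 ≈ 1329.7 km; running total=19141.9 km
Leg 3 bearing: y=sinΔλ·cosφ2=0.19370750, x=cosφ1·sinφ2-sinφ1·cosφ2·cosΔλ=0.07352806; θ=atan2(y, x)=69.2141° ≈ 69.2°
Leg 4: φ1=0.3768969, φ2=-0.9013648, Δφ=-1.2782617, Δλ=-1.9370886 rad; a=sin²(Δφ/2)+cosφ1·cosφ2·sin²(Δλ/2)=0.7476280035; c=2·atan2(√a, √(1-a))=2.088925819; dist=6371·c=13308.546 ≈ 13308.5 km; running total=32450.4 km
Leg 4 bearing: y=sinΔλ·cosφ2=-0.57937471, x=cosφ1·sinφ2-sinφ1·cosφ2·cosΔλ=-0.64733796; θ=atan2(y, x)=-138.1711° <0 so +360° → 221.8289° ≈ 221.8°
Leg 5: φ1=-0.9013648, φ2=-1.0481714, Δφ=-0.1468066, Δλ=2.9967338 rad; a=sin²(Δφ/2)+cosφ1·cosφ2·sin²(Δλ/2)=0.3135029020; c=2·atan2(√a, √(1-a))=1.188562308; dist=6371·c=7572.330 ≈ 7572.3 km; running total=40022.7 km
Leg 5 bearing: y=sinΔλ·cosφ2=0.07205459, x=cosφ1·sinφ2-sinφ1·cosφ2·cosΔλ=-0.92503160; θ=atan2(y, x)=175.5460° ≈ 175.5°
Leg 6: φ1=-1.0481714, φ2=-0.1564845, Δφ=0.8916870, Δλ=-1.7040278 rad; a=sin²(Δφ/2)+cosφ1·cosφ2·sin²(Δλ/2)=0.4652268119; c=2·atan2(√a, √(1-a))=1.501193766; dist=6371·c=9564.105 ≈ 9564.1 km; running total=49586.8 km
Leg 6 bearing: y=sinΔλ·cosφ2=-0.97902736, x=cosφ1·sinφ2-sinφ1·cosφ2·cosΔλ=-0.19149079; θ=atan2(y, x)=-101.0669° <0 so +360° → 258.9331° ≈ 258.9°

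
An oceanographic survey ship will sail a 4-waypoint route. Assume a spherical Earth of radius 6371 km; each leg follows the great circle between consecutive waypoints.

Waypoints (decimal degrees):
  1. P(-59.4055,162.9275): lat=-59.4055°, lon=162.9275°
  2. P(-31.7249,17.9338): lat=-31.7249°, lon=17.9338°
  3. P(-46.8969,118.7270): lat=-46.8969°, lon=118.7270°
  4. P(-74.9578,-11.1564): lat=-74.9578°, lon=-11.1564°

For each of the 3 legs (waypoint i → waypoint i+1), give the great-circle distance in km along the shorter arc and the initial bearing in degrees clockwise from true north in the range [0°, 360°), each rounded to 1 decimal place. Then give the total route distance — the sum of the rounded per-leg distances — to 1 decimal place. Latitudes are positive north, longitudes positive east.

Leg 1: dist=9381.9 km, bearing=209.4°
Leg 2: dist=8232.1 km, bearing=135.7°
Leg 3: dist=5976.1 km, bearing=194.3°
Total: 23590.1 km

Leg 1: φ1=-1.0368216, φ2=-0.5537040, Δφ=0.4831176, Δλ=-2.5306175 rad; a=sin²(Δφ/2)+cosφ1·cosφ2·sin²(Δλ/2)=0.4509768045; c=2·atan2(√a, √(1-a))=1.472592164; dist=6371·c=9381.885 ≈ 9381.9 km; running total=9381.9 km
Leg 1 bearing: y=sinΔλ·cosφ2=-0.48795078, x=cosφ1·sinφ2-sinφ1·cosφ2·cosΔλ=-0.86734707; θ=atan2(y, x)=-150.6388° <0 so +360° → 209.3612° ≈ 209.4°
Leg 2: φ1=-0.5537040, φ2=-0.8185053, Δφ=-0.2648014, Δλ=1.7591732 rad; a=sin²(Δφ/2)+cosφ1·cosφ2·sin²(Δλ/2)=0.3624554430; c=2·atan2(√a, √(1-a))=1.292113935; dist=6371·c=8232.058 ≈ 8232.1 km; running total=17614.0 km
Leg 2 bearing: y=sinΔλ·cosφ2=0.67122511, x=cosφ1·sinφ2-sinφ1·cosφ2·cosΔλ=-0.68831884; θ=atan2(y, x)=135.7203° ≈ 135.7°
Leg 3: φ1=-0.8185053, φ2=-1.3082604, Δφ=-0.4897551, Δλ=-2.2668930 rad; a=sin²(Δφ/2)+cosφ1·cosφ2·sin²(Δλ/2)=0.2043040534; c=2·atan2(√a, √(1-a))=0.938012485; dist=6371·c=5976.078 ≈ 5976.1 km; running total=23590.1 km
Leg 3 bearing: y=sinΔλ·cosφ2=-0.19915091, x=cosφ1·sinφ2-sinφ1·cosφ2·cosΔλ=-0.78140549; θ=atan2(y, x)=-165.7018° <0 so +360° → 194.2982° ≈ 194.3°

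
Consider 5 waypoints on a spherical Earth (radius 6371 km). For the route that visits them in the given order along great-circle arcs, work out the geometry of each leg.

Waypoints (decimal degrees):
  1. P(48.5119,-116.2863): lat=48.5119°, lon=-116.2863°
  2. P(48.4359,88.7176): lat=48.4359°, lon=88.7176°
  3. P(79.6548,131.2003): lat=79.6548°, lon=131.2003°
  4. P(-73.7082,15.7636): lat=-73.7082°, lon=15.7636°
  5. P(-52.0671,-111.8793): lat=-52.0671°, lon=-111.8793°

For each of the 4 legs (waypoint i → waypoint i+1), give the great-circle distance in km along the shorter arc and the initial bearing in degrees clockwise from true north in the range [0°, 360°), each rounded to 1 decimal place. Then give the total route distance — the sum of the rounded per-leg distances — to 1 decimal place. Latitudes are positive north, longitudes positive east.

Leg 1: φ1=0.8466924, φ2=0.8453659, Δφ=-0.0013265, Δλ=3.5779930 rad; a=sin²(Δφ/2)+cosφ1·cosφ2·sin²(Δλ/2)=0.4189215043; c=2·atan2(√a, √(1-a))=1.407920142; dist=6371·c=8969.859 ≈ 8969.9 km; running total=8969.9 km
Leg 1 bearing: y=sinΔλ·cosφ2=-0.28043020, x=cosφ1·sinφ2-sinφ1·cosφ2·cosΔλ=0.94607823; θ=atan2(y, x)=-16.5105° <0 so +360° → 343.4895° ≈ 343.5°
Leg 2: φ1=0.8453659, φ2=1.3902385, Δφ=0.5448726, Δλ=0.7414630 rad; a=sin²(Δφ/2)+cosφ1·cosφ2·sin²(Δλ/2)=0.0880419138; c=2·atan2(√a, √(1-a))=0.602509279; dist=6371·c=3838.587 ≈ 3838.6 km; running total=12808.5 km
Leg 2 bearing: y=sinΔλ·cosφ2=0.12128138, x=cosφ1·sinφ2-sinφ1·cosφ2·cosΔλ=0.55358194; θ=atan2(y, x)=12.3574° ≈ 12.4°
Leg 3: φ1=1.3902385, φ2=-1.2864508, Δφ=-2.6766893, Δλ=-2.0147505 rad; a=sin²(Δφ/2)+cosφ1·cosφ2·sin²(Δλ/2)=0.9829397494; c=2·atan2(√a, √(1-a))=2.879614330; dist=6371·c=18346.023 ≈ 18346.0 km; running total=31154.5 km
Leg 3 bearing: y=sinΔλ·cosφ2=-0.25333493, x=cosφ1·sinφ2-sinφ1·cosφ2·cosΔλ=-0.05383501; θ=atan2(y, x)=-101.9972° <0 so +360° → 258.0028° ≈ 258.0°
Leg 4: φ1=-1.2864508, φ2=-0.9087423, Δφ=0.3777084, Δλ=-2.2277889 rad; a=sin²(Δφ/2)+cosφ1·cosφ2·sin²(Δλ/2)=0.1741315064; c=2·atan2(√a, √(1-a))=0.860923942; dist=6371·c=5484.946 ≈ 5484.9 km; running total=36639.4 km
Leg 4 bearing: y=sinΔλ·cosφ2=-0.48676973, x=cosφ1·sinφ2-sinφ1·cosφ2·cosΔλ=-0.58163057; θ=atan2(y, x)=-140.0739° <0 so +360° → 219.9261° ≈ 219.9°

Leg 1: dist=8969.9 km, bearing=343.5°
Leg 2: dist=3838.6 km, bearing=12.4°
Leg 3: dist=18346.0 km, bearing=258.0°
Leg 4: dist=5484.9 km, bearing=219.9°
Total: 36639.4 km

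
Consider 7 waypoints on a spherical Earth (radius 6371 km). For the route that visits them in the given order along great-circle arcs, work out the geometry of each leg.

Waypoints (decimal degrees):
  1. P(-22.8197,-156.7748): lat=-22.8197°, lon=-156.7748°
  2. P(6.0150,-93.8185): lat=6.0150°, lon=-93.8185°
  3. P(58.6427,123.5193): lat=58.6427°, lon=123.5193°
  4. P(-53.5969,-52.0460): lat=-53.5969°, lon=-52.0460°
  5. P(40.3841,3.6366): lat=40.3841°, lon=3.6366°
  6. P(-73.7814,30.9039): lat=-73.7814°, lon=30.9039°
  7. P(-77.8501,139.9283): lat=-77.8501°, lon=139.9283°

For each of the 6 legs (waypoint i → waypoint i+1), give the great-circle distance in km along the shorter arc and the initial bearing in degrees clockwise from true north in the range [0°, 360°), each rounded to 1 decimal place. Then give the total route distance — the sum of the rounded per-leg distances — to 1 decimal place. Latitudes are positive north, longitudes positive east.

Leg 1: φ1=-0.3982789, φ2=0.1049816, Δφ=0.5032605, Δλ=1.0987947 rad; a=sin²(Δφ/2)+cosφ1·cosφ2·sin²(Δλ/2)=0.3119324562; c=2·atan2(√a, √(1-a))=1.185174807; dist=6371·c=7550.749 ≈ 7550.7 km; running total=7550.7 km
Leg 1 bearing: y=sinΔλ·cosφ2=0.88575647, x=cosφ1·sinφ2-sinφ1·cosφ2·cosΔλ=0.27195197; θ=atan2(y, x)=72.9321° ≈ 72.9°
Leg 2: φ1=0.1049816, φ2=1.0235082, Δφ=0.9185266, Δλ=3.7932602 rad; a=sin²(Δφ/2)+cosφ1·cosφ2·sin²(Δλ/2)=0.6609870098; c=2·atan2(√a, √(1-a))=1.898610129; dist=6371·c=12096.045 ≈ 12096.0 km; running total=19646.7 km
Leg 2 bearing: y=sinΔλ·cosφ2=-0.31561325, x=cosφ1·sinφ2-sinφ1·cosφ2·cosΔλ=0.89259230; θ=atan2(y, x)=-19.4732° <0 so +360° → 340.5268° ≈ 340.5°
Leg 3: φ1=1.0235082, φ2=-0.9354424, Δφ=-1.9589506, Δλ=-3.0641925 rad; a=sin²(Δφ/2)+cosφ1·cosφ2·sin²(Δλ/2)=0.9976000652; c=2·atan2(√a, √(1-a))=3.043575163; dist=6371·c=19390.617 ≈ 19390.6 km; running total=39037.3 km
Leg 3 bearing: y=sinΔλ·cosφ2=-0.04588821, x=cosφ1·sinφ2-sinφ1·cosφ2·cosΔλ=0.08643479; θ=atan2(y, x)=-27.9638° <0 so +360° → 332.0362° ≈ 332.0°
Leg 4: φ1=-0.9354424, φ2=0.7048355, Δφ=1.6402779, Δλ=0.9718447 rad; a=sin²(Δφ/2)+cosφ1·cosφ2·sin²(Δλ/2)=0.6333103989; c=2·atan2(√a, √(1-a))=1.840681531; dist=6371·c=11726.982 ≈ 11727.0 km; running total=50764.3 km
Leg 4 bearing: y=sinΔλ·cosφ2=0.62912367, x=cosφ1·sinφ2-sinφ1·cosφ2·cosΔλ=0.73014845; θ=atan2(y, x)=40.7494° ≈ 40.7°
Leg 5: φ1=0.7048355, φ2=-1.2877284, Δφ=-1.9925639, Δλ=0.4759042 rad; a=sin²(Δφ/2)+cosφ1·cosφ2·sin²(Δλ/2)=0.7165073826; c=2·atan2(√a, √(1-a))=2.018631013; dist=6371·c=12860.698 ≈ 12860.7 km; running total=63625.0 km
Leg 5 bearing: y=sinΔλ·cosφ2=0.12796045, x=cosφ1·sinφ2-sinφ1·cosφ2·cosΔλ=-0.89225800; θ=atan2(y, x)=171.8387° ≈ 171.8°
Leg 6: φ1=-1.2877284, φ2=-1.3587406, Δφ=-0.0710122, Δλ=1.9028347 rad; a=sin²(Δφ/2)+cosφ1·cosφ2·sin²(Δλ/2)=0.0402336720; c=2·atan2(√a, √(1-a))=0.403906630; dist=6371·c=2573.289 ≈ 2573.3 km; running total=66198.3 km
Leg 6 bearing: y=sinΔλ·cosφ2=0.19897415, x=cosφ1·sinφ2-sinφ1·cosφ2·cosΔλ=-0.33892327; θ=atan2(y, x)=149.5838° ≈ 149.6°

Leg 1: dist=7550.7 km, bearing=72.9°
Leg 2: dist=12096.0 km, bearing=340.5°
Leg 3: dist=19390.6 km, bearing=332.0°
Leg 4: dist=11727.0 km, bearing=40.7°
Leg 5: dist=12860.7 km, bearing=171.8°
Leg 6: dist=2573.3 km, bearing=149.6°
Total: 66198.3 km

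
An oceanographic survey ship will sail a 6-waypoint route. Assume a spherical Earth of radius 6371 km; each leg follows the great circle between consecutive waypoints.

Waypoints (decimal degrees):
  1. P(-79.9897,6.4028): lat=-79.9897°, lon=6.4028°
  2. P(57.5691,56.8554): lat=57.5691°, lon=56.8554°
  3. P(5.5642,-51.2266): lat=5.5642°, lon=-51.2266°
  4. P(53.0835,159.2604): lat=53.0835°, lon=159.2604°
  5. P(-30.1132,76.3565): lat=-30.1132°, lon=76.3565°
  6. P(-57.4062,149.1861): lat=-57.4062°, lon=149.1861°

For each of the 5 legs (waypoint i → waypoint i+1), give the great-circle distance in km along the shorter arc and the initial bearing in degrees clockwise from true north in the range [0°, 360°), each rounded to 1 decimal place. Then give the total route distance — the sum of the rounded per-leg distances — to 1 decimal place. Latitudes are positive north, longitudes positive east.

Leg 1: φ1=-1.3960836, φ2=1.0047703, Δφ=2.4008540, Δλ=0.8805640 rad; a=sin²(Δφ/2)+cosφ1·cosφ2·sin²(Δλ/2)=0.8859176692; c=2·atan2(√a, √(1-a))=2.452519001; dist=6371·c=15624.999 ≈ 15625.0 km; running total=15625.0 km
Leg 1 bearing: y=sinΔλ·cosφ2=0.41352608, x=cosφ1·sinφ2-sinφ1·cosφ2·cosΔλ=0.48297659; θ=atan2(y, x)=40.5702° ≈ 40.6°
Leg 2: φ1=1.0047703, φ2=0.0971136, Δφ=-0.9076567, Δλ=-1.8863868 rad; a=sin²(Δφ/2)+cosφ1·cosφ2·sin²(Δλ/2)=0.5419134440; c=2·atan2(√a, √(1-a))=1.654721701; dist=6371·c=10542.232 ≈ 10542.2 km; running total=26167.2 km
Leg 2 bearing: y=sinΔλ·cosφ2=-0.94613417, x=cosφ1·sinφ2-sinφ1·cosφ2·cosΔλ=0.31273502; θ=atan2(y, x)=-71.7092° <0 so +360° → 288.2908° ≈ 288.3°
Leg 3: φ1=0.0971136, φ2=0.9264819, Δφ=0.8293682, Δλ=3.6736912 rad; a=sin²(Δφ/2)+cosφ1·cosφ2·sin²(Δλ/2)=0.7188233898; c=2·atan2(√a, √(1-a))=2.023776158; dist=6371·c=12893.478 ≈ 12893.5 km; running total=39060.7 km
Leg 3 bearing: y=sinΔλ·cosφ2=-0.30473573, x=cosφ1·sinφ2-sinφ1·cosφ2·cosΔλ=0.84593228; θ=atan2(y, x)=-19.8109° <0 so +360° → 340.1891° ≈ 340.2°
Leg 4: φ1=0.9264819, φ2=-0.5255745, Δφ=-1.4520563, Δλ=-1.4469460 rad; a=sin²(Δφ/2)+cosφ1·cosφ2·sin²(Δλ/2)=0.6684683877; c=2·atan2(√a, √(1-a))=1.914457859; dist=6371·c=12197.011 ≈ 12197.0 km; running total=51257.7 km
Leg 4 bearing: y=sinΔλ·cosφ2=-0.85840998, x=cosφ1·sinφ2-sinφ1·cosφ2·cosΔλ=-0.38678923; θ=atan2(y, x)=-114.2558° <0 so +360° → 245.7442° ≈ 245.7°
Leg 5: φ1=-0.5255745, φ2=-1.0019272, Δφ=-0.4763527, Δλ=1.2711163 rad; a=sin²(Δφ/2)+cosφ1·cosφ2·sin²(Δλ/2)=0.2198703527; c=2·atan2(√a, √(1-a))=0.976097522; dist=6371·c=6218.717 ≈ 6218.7 km; running total=57476.4 km
Leg 5 bearing: y=sinΔλ·cosφ2=0.51467121, x=cosφ1·sinφ2-sinφ1·cosφ2·cosΔλ=-0.64901700; θ=atan2(y, x)=141.5855° ≈ 141.6°

Leg 1: dist=15625.0 km, bearing=40.6°
Leg 2: dist=10542.2 km, bearing=288.3°
Leg 3: dist=12893.5 km, bearing=340.2°
Leg 4: dist=12197.0 km, bearing=245.7°
Leg 5: dist=6218.7 km, bearing=141.6°
Total: 57476.4 km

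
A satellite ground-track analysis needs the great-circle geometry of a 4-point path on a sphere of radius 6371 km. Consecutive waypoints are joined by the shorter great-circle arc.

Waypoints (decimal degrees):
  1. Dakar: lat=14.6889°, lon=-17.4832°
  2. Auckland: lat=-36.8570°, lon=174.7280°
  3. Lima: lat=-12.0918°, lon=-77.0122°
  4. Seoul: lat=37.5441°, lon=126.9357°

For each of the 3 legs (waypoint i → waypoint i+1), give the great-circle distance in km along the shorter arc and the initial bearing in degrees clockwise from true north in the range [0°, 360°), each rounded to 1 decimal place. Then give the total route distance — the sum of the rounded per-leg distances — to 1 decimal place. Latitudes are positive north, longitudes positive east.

Leg 1: dist=17269.5 km, bearing=203.9°
Leg 2: dist=10770.6 km, bearing=110.7°
Leg 3: dist=16316.9 km, bearing=324.1°
Total: 44357.0 km

Leg 1: φ1=0.2563697, φ2=-0.6432760, Δφ=-0.8996457, Δλ=3.3547183 rad; a=sin²(Δφ/2)+cosφ1·cosφ2·sin²(Δλ/2)=0.9542845406; c=2·atan2(√a, √(1-a))=2.710642100; dist=6371·c=17269.501 ≈ 17269.5 km; running total=17269.5 km
Leg 1 bearing: y=sinΔλ·cosφ2=-0.16924125, x=cosφ1·sinφ2-sinφ1·cosφ2·cosΔλ=-0.38191573; θ=atan2(y, x)=-156.1001° <0 so +360° → 203.8999° ≈ 203.9°
Leg 2: φ1=-0.6432760, φ2=-0.2110417, Δφ=0.4322343, Δλ=-4.3936953 rad; a=sin²(Δφ/2)+cosφ1·cosφ2·sin²(Δλ/2)=0.5597457805; c=2·atan2(√a, √(1-a))=1.690574085; dist=6371·c=10770.647 ≈ 10770.6 km; running total=28040.1 km
Leg 2 bearing: y=sinΔλ·cosφ2=0.92857598, x=cosφ1·sinφ2-sinφ1·cosφ2·cosΔλ=-0.35138073; θ=atan2(y, x)=110.7271° ≈ 110.7°
Leg 3: φ1=-0.2110417, φ2=0.6552682, Δφ=0.8663099, Δλ=3.5595624 rad; a=sin²(Δφ/2)+cosφ1·cosφ2·sin²(Δλ/2)=0.9181011156; c=2·atan2(√a, √(1-a))=2.561117630; dist=6371·c=16316.880 ≈ 16316.9 km; running total=44357.0 km
Leg 3 bearing: y=sinΔλ·cosφ2=-0.32183642, x=cosφ1·sinφ2-sinφ1·cosφ2·cosΔλ=0.44405760; θ=atan2(y, x)=-35.9332° <0 so +360° → 324.0668° ≈ 324.1°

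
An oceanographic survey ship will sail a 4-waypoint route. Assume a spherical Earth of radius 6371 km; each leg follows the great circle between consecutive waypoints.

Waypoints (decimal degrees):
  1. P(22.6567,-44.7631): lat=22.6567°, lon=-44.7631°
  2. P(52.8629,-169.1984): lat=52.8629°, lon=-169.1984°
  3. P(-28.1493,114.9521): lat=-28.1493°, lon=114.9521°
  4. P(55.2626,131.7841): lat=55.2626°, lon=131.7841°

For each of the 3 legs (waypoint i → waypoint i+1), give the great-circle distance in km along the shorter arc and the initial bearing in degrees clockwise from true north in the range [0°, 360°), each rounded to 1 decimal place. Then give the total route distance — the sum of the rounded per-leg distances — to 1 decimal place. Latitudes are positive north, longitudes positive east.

Leg 1: dist=10058.3 km, bearing=330.1°
Leg 2: dist=11590.8 km, bearing=241.9°
Leg 3: dist=9412.9 km, bearing=9.5°
Total: 31062.0 km

Leg 1: φ1=0.3954340, φ2=0.9226317, Δφ=0.5271976, Δλ=-2.1718057 rad; a=sin²(Δφ/2)+cosφ1·cosφ2·sin²(Δλ/2)=0.5039800177; c=2·atan2(√a, √(1-a))=1.578756446; dist=6371·c=10058.257 ≈ 10058.3 km; running total=10058.3 km
Leg 1 bearing: y=sinΔλ·cosφ2=-0.49793084, x=cosφ1·sinφ2-sinφ1·cosφ2·cosΔλ=0.86718021; θ=atan2(y, x)=-29.8642° <0 so +360° → 330.1358° ≈ 330.1°
Leg 2: φ1=0.9226317, φ2=-0.4912980, Δφ=-1.4139296, Δλ=4.9593618 rad; a=sin²(Δφ/2)+cosφ1·cosφ2·sin²(Δλ/2)=0.6229785540; c=2·atan2(√a, √(1-a))=1.819303337; dist=6371·c=11590.782 ≈ 11590.8 km; running total=21649.1 km
Leg 2 bearing: y=sinΔλ·cosφ2=-0.85496712, x=cosφ1·sinφ2-sinφ1·cosφ2·cosΔλ=-0.45665778; θ=atan2(y, x)=-118.1077° <0 so +360° → 241.8923° ≈ 241.9°
Leg 3: φ1=-0.4912980, φ2=0.9645143, Δφ=1.4558123, Δλ=0.2937738 rad; a=sin²(Δφ/2)+cosφ1·cosφ2·sin²(Δλ/2)=0.4533969203; c=2·atan2(√a, √(1-a))=1.477454684; dist=6371·c=9412.864 ≈ 9412.9 km; running total=31062.0 km
Leg 3 bearing: y=sinΔλ·cosφ2=0.16499960, x=cosφ1·sinφ2-sinφ1·cosφ2·cosΔλ=0.98187970; θ=atan2(y, x)=9.5391° ≈ 9.5°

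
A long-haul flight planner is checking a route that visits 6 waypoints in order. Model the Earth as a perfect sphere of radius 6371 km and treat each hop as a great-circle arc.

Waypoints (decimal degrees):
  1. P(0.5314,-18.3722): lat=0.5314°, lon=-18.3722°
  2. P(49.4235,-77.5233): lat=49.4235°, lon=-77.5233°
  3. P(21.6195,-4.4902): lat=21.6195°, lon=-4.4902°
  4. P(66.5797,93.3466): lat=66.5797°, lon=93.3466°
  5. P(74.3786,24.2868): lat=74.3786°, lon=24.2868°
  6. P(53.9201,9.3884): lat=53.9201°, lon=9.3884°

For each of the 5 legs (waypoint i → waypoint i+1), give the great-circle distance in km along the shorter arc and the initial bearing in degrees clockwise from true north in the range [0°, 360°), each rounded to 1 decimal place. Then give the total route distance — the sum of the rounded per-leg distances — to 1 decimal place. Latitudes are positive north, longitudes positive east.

Leg 1: φ1=0.0092747, φ2=0.8626028, Δφ=0.8533281, Δλ=-1.0323815 rad; a=sin²(Δφ/2)+cosφ1·cosφ2·sin²(Δλ/2)=0.3297142186; c=2·atan2(√a, √(1-a))=1.223271592; dist=6371·c=7793.463 ≈ 7793.5 km; running total=7793.5 km
Leg 1 bearing: y=sinΔλ·cosφ2=-0.55843695, x=cosφ1·sinφ2-sinφ1·cosφ2·cosΔλ=0.75641205; θ=atan2(y, x)=-36.4374° <0 so +360° → 323.5626° ≈ 323.6°
Leg 2: φ1=0.8626028, φ2=0.3773315, Δφ=-0.4852713, Δλ=1.2746681 rad; a=sin²(Δφ/2)+cosφ1·cosφ2·sin²(Δλ/2)=0.2718454766; c=2·atan2(√a, √(1-a))=1.096953532; dist=6371·c=6988.691 ≈ 6988.7 km; running total=14782.2 km
Leg 2 bearing: y=sinΔλ·cosφ2=0.88918668, x=cosφ1·sinφ2-sinφ1·cosφ2·cosΔλ=0.03360198; θ=atan2(y, x)=87.8358° ≈ 87.8°
Leg 3: φ1=0.3773315, φ2=1.1620350, Δφ=0.7847035, Δλ=1.7075743 rad; a=sin²(Δφ/2)+cosφ1·cosφ2·sin²(Δλ/2)=0.3561485075; c=2·atan2(√a, √(1-a))=1.278968777; dist=6371·c=8148.310 ≈ 8148.3 km; running total=22930.5 km
Leg 3 bearing: y=sinΔλ·cosφ2=0.39376082, x=cosφ1·sinφ2-sinφ1·cosφ2·cosΔλ=0.87302887; θ=atan2(y, x)=24.2767° ≈ 24.3°
Leg 4: φ1=1.1620350, φ2=1.2981515, Δφ=0.1361165, Δλ=-1.2053209 rad; a=sin²(Δφ/2)+cosφ1·cosφ2·sin²(Δλ/2)=0.0390143064; c=2·atan2(√a, √(1-a))=0.397655670; dist=6371·c=2533.464 ≈ 2533.5 km; running total=25464.0 km
Leg 4 bearing: y=sinΔλ·cosφ2=-0.25149469, x=cosφ1·sinφ2-sinφ1·cosφ2·cosΔλ=0.29448121; θ=atan2(y, x)=-40.4982° <0 so +360° → 319.5018° ≈ 319.5°
Leg 5: φ1=1.2981515, φ2=0.9410833, Δφ=-0.3570682, Δλ=-0.2600261 rad; a=sin²(Δφ/2)+cosφ1·cosφ2·sin²(Δλ/2)=0.0342027067; c=2·atan2(√a, √(1-a))=0.372021085; dist=6371·c=2370.146 ≈ 2370.1 km; running total=27834.1 km
Leg 5 bearing: y=sinΔλ·cosφ2=-0.15141292, x=cosφ1·sinφ2-sinφ1·cosφ2·cosΔλ=-0.33046279; θ=atan2(y, x)=-155.3835° <0 so +360° → 204.6165° ≈ 204.6°

Leg 1: dist=7793.5 km, bearing=323.6°
Leg 2: dist=6988.7 km, bearing=87.8°
Leg 3: dist=8148.3 km, bearing=24.3°
Leg 4: dist=2533.5 km, bearing=319.5°
Leg 5: dist=2370.1 km, bearing=204.6°
Total: 27834.1 km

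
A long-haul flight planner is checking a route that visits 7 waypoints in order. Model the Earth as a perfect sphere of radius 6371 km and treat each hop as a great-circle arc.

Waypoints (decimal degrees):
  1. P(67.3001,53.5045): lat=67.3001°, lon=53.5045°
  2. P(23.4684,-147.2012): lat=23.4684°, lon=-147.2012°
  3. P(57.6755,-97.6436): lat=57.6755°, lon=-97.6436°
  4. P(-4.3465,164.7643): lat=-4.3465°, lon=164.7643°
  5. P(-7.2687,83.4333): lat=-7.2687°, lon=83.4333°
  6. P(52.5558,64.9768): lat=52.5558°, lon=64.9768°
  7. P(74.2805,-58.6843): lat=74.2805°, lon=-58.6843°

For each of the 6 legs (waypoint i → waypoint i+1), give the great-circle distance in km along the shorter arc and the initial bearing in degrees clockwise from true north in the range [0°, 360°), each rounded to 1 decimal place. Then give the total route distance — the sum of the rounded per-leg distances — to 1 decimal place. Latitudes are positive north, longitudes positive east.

Leg 1: dist=9776.4 km, bearing=18.9°
Leg 2: dist=5460.0 km, bearing=32.6°
Leg 3: dist=10867.0 km, bearing=274.1°
Leg 4: dist=8992.3 km, bearing=263.3°
Leg 5: dist=6878.5 km, bearing=347.4°
Leg 6: dist=5304.5 km, bearing=342.3°
Total: 47278.7 km

Leg 1: φ1=1.1746083, φ2=0.4096009, Δφ=-0.7650075, Δλ=-3.5029753 rad; a=sin²(Δφ/2)+cosφ1·cosφ2·sin²(Δλ/2)=0.4818617115; c=2·atan2(√a, √(1-a))=1.534511789; dist=6371·c=9776.375 ≈ 9776.4 km; running total=9776.4 km
Leg 1 bearing: y=sinΔλ·cosφ2=0.32432072, x=cosφ1·sinφ2-sinφ1·cosφ2·cosΔλ=0.94525133; θ=atan2(y, x)=18.9374° ≈ 18.9°
Leg 2: φ1=0.4096009, φ2=1.0066274, Δφ=0.5970265, Δλ=0.8649433 rad; a=sin²(Δφ/2)+cosφ1·cosφ2·sin²(Δλ/2)=0.1726518315; c=2·atan2(√a, √(1-a))=0.857015504; dist=6371·c=5460.046 ≈ 5460.0 km; running total=15236.4 km
Leg 2 bearing: y=sinΔλ·cosφ2=0.40694842, x=cosφ1·sinφ2-sinφ1·cosφ2·cosΔλ=0.63699740; θ=atan2(y, x)=32.5726° ≈ 32.6°
Leg 3: φ1=1.0066274, φ2=-0.0758607, Δφ=-1.0824881, Δλ=4.5798818 rad; a=sin²(Δφ/2)+cosφ1·cosφ2·sin²(Δλ/2)=0.5672432123; c=2·atan2(√a, √(1-a))=1.705691487; dist=6371·c=10866.960 ≈ 10867.0 km; running total=26103.4 km
Leg 3 bearing: y=sinΔλ·cosφ2=-0.98838293, x=cosφ1·sinφ2-sinφ1·cosφ2·cosΔλ=0.07079958; θ=atan2(y, x)=-85.9028° <0 so +360° → 274.0972° ≈ 274.1°
Leg 4: φ1=-0.0758607, φ2=-0.1268627, Δφ=-0.0510020, Δλ=-1.4194937 rad; a=sin²(Δφ/2)+cosφ1·cosφ2·sin²(Δλ/2)=0.4206632067; c=2·atan2(√a, √(1-a))=1.411449253; dist=6371·c=8992.343 ≈ 8992.3 km; running total=35095.7 km
Leg 4 bearing: y=sinΔλ·cosφ2=-0.98063110, x=cosφ1·sinφ2-sinφ1·cosφ2·cosΔλ=-0.11482743; θ=atan2(y, x)=-96.6787° <0 so +360° → 263.3213° ≈ 263.3°
Leg 5: φ1=-0.1268627, φ2=0.9172718, Δφ=1.0441345, Δλ=-0.3221267 rad; a=sin²(Δφ/2)+cosφ1·cosφ2·sin²(Δλ/2)=0.2641853388; c=2·atan2(√a, √(1-a))=1.079658730; dist=6371·c=6878.506 ≈ 6878.5 km; running total=41974.2 km
Leg 5 bearing: y=sinΔλ·cosφ2=-0.19247978, x=cosφ1·sinφ2-sinφ1·cosφ2·cosΔλ=0.86053316; θ=atan2(y, x)=-12.6081° <0 so +360° → 347.3919° ≈ 347.4°
Leg 6: φ1=0.9172718, φ2=1.2964393, Δφ=0.3791675, Δλ=-2.1582934 rad; a=sin²(Δφ/2)+cosφ1·cosφ2·sin²(Δλ/2)=0.1635248069; c=2·atan2(√a, √(1-a))=0.832606048; dist=6371·c=5304.533 ≈ 5304.5 km; running total=47278.7 km
Leg 6 bearing: y=sinΔλ·cosφ2=-0.22550173, x=cosφ1·sinφ2-sinφ1·cosφ2·cosΔλ=0.70447622; θ=atan2(y, x)=-17.7498° <0 so +360° → 342.2502° ≈ 342.3°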